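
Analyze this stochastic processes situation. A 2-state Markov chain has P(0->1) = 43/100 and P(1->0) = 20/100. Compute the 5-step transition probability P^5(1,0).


Computing P^5 by matrix multiplication.
P = [[0.5700, 0.4300], [0.2000, 0.8000]]
After raising P to the power 5:
P^5(1,0) = 0.3153

0.3153


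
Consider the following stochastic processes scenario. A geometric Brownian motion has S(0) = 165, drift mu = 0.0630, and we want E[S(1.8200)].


E[S(t)] = S(0) * exp(mu * t)
= 165 * exp(0.0630 * 1.8200)
= 165 * 1.1215
= 185.0462

185.0462


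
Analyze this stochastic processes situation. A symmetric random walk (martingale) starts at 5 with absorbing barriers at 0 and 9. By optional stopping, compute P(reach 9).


By optional stopping theorem: E(M at tau) = M(0) = 5
P(hit 9)*9 + P(hit 0)*0 = 5
P(hit 9) = (5 - 0)/(9 - 0) = 5/9 = 0.5556

0.5556


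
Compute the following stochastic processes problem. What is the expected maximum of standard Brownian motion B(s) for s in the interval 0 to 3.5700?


E(max B(s)) = sqrt(2t/pi)
= sqrt(2*3.5700/pi)
= sqrt(2.2727)
= 1.5076

1.5076


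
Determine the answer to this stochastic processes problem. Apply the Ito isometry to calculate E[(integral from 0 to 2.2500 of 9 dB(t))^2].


By Ito isometry: E[(int f dB)^2] = int f^2 dt
= 9^2 * 2.2500
= 81 * 2.2500 = 182.2500

182.2500


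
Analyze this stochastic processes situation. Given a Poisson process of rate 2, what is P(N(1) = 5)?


P(N(t)=k) = (lambda*t)^k * exp(-lambda*t) / k!
lambda*t = 2
= 2^5 * exp(-2) / 5!
= 32 * 0.1353 / 120
= 0.0361

0.0361


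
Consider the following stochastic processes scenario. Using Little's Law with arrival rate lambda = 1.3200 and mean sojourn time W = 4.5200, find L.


Little's Law: L = lambda * W
= 1.3200 * 4.5200
= 5.9664

5.9664


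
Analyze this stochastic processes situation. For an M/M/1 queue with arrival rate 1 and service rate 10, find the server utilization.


rho = lambda/mu
= 1/10
= 0.1000

0.1000


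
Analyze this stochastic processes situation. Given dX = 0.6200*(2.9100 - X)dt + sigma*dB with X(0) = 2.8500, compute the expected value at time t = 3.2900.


E[X(t)] = mu + (X(0) - mu)*exp(-theta*t)
= 2.9100 + (2.8500 - 2.9100)*exp(-0.6200*3.2900)
= 2.9100 + -0.0600 * 0.1301
= 2.9022

2.9022


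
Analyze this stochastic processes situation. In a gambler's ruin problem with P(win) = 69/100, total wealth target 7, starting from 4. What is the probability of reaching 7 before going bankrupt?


Gambler's ruin formula:
r = q/p = 0.3100/0.6900 = 0.4493
P(win) = (1 - r^i)/(1 - r^N)
= (1 - 0.4493^4)/(1 - 0.4493^7)
= 0.9628

0.9628


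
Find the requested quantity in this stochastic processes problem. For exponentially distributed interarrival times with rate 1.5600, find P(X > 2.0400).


P(X > t) = exp(-lambda * t)
= exp(-1.5600 * 2.0400)
= exp(-3.1824) = 0.0415

0.0415


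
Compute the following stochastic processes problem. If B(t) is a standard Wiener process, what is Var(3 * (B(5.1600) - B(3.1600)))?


Var(alpha*(B(t)-B(s))) = alpha^2 * (t-s)
= 3^2 * (5.1600 - 3.1600)
= 9 * 2.0000
= 18.0000

18.0000


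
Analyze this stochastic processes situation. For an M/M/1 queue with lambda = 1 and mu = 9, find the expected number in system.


rho = 1/9 = 0.1111
L = rho/(1-rho)
= 0.1111/0.8889
= 0.1250

0.1250


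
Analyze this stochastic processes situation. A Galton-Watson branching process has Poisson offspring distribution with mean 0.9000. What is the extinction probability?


Since mu = 0.9000 <= 1, extinction probability = 1.

1.0000


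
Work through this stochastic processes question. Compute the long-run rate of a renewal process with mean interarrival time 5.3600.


Long-run renewal rate = 1/E(X)
= 1/5.3600
= 0.1866

0.1866


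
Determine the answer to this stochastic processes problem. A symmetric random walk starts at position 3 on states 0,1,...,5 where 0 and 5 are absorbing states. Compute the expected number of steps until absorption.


For symmetric RW on 0,...,N with absorbing barriers, E(i) = i*(N-i)
E(3) = 3 * 2 = 6

6


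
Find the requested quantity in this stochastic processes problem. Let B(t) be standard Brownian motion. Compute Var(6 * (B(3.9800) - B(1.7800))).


Var(alpha*(B(t)-B(s))) = alpha^2 * (t-s)
= 6^2 * (3.9800 - 1.7800)
= 36 * 2.2000
= 79.2000

79.2000


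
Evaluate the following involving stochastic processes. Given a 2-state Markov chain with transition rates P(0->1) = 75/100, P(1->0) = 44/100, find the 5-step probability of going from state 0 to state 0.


Computing P^5 by matrix multiplication.
P = [[0.2500, 0.7500], [0.4400, 0.5600]]
After raising P to the power 5:
P^5(0,0) = 0.3696

0.3696


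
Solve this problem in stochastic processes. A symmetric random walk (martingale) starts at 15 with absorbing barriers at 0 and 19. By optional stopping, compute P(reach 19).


By optional stopping theorem: E(M at tau) = M(0) = 15
P(hit 19)*19 + P(hit 0)*0 = 15
P(hit 19) = (15 - 0)/(19 - 0) = 15/19 = 0.7895

0.7895


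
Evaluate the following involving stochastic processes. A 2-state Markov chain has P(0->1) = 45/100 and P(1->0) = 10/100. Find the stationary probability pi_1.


Stationary distribution: pi_0 = p10/(p01+p10), pi_1 = p01/(p01+p10)
p01 = 0.4500, p10 = 0.1000
pi_1 = 0.8182

0.8182


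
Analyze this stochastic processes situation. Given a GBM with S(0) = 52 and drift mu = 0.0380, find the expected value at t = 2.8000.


E[S(t)] = S(0) * exp(mu * t)
= 52 * exp(0.0380 * 2.8000)
= 52 * 1.1123
= 57.8379

57.8379


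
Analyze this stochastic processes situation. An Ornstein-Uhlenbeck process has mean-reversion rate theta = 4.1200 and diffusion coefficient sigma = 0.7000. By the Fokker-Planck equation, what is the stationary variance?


Stationary variance = sigma^2 / (2*theta)
= 0.7000^2 / (2*4.1200)
= 0.4900 / 8.2400
= 0.0595

0.0595


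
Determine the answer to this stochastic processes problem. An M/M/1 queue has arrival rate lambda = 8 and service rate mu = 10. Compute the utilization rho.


rho = lambda/mu
= 8/10
= 0.8000

0.8000


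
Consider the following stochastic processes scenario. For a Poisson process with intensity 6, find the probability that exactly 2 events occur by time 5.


P(N(t)=k) = (lambda*t)^k * exp(-lambda*t) / k!
lambda*t = 30
= 30^2 * exp(-30) / 2!
= 900 * 9.3576e-14 / 2
= 4.2109e-11

4.2109e-11


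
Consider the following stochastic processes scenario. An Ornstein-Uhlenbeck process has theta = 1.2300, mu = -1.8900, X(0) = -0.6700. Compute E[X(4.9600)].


E[X(t)] = mu + (X(0) - mu)*exp(-theta*t)
= -1.8900 + (-0.6700 - -1.8900)*exp(-1.2300*4.9600)
= -1.8900 + 1.2200 * 0.0022
= -1.8873

-1.8873


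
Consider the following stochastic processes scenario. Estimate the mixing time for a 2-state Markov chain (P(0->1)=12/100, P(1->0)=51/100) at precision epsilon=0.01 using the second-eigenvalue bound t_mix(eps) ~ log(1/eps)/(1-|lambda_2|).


lambda_2 = |1 - p01 - p10| = |1 - 0.1200 - 0.5100| = 0.3700
t_mix ~ log(1/eps)/(1 - |lambda_2|)
= log(100)/(1 - 0.3700) = 4.6052/0.6300
= 7.3098

7.3098


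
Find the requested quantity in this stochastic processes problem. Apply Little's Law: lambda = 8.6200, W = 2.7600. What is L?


Little's Law: L = lambda * W
= 8.6200 * 2.7600
= 23.7912

23.7912


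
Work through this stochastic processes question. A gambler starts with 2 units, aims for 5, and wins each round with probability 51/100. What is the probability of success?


Gambler's ruin formula:
r = q/p = 0.4900/0.5100 = 0.9608
P(win) = (1 - r^i)/(1 - r^N)
= (1 - 0.9608^2)/(1 - 0.9608^5)
= 0.4241

0.4241


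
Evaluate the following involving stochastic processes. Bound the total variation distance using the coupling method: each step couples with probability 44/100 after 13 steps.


TV distance bound <= (1-delta)^n
= (1 - 0.4400)^13
= 0.5600^13
= 5.3265e-04

5.3265e-04


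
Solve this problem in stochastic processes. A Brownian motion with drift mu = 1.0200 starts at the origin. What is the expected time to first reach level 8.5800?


Expected first passage time = a/mu
= 8.5800/1.0200
= 8.4118

8.4118


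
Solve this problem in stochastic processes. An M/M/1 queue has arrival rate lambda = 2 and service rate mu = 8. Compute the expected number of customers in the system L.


rho = 2/8 = 0.2500
L = rho/(1-rho)
= 0.2500/0.7500
= 0.3333

0.3333


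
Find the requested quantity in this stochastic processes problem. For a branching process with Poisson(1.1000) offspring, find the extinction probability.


Since mu = 1.1000 > 1, extinction prob q < 1.
Solve s = exp(mu*(s-1)) iteratively.
q = 0.8239

0.8239


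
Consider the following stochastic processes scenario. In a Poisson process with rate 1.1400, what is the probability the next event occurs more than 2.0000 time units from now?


P(X > t) = exp(-lambda * t)
= exp(-1.1400 * 2.0000)
= exp(-2.2800) = 0.1023

0.1023


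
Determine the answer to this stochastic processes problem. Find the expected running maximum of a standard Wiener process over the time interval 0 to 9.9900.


E(max B(s)) = sqrt(2t/pi)
= sqrt(2*9.9900/pi)
= sqrt(6.3598)
= 2.5219

2.5219


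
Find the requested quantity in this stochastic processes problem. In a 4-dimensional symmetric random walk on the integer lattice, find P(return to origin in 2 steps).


P(return in 2 steps) = P(reverse first step) = 1/(2d)
= 1/8
= 0.1250

0.1250


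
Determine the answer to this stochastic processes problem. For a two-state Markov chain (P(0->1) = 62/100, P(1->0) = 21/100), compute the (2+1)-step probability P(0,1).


P^3 = P^2 * P^1
Computing via matrix multiplication of the transition matrix.
Entry (0,1) of P^3 = 0.7433

0.7433


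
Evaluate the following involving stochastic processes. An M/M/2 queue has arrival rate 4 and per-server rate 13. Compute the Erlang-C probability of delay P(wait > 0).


a = lambda/mu = 0.3077
rho = a/c = 0.1538
Erlang-C formula applied:
C(c,a) = 0.0410

0.0410


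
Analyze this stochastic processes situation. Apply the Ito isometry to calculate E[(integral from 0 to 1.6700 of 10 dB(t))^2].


By Ito isometry: E[(int f dB)^2] = int f^2 dt
= 10^2 * 1.6700
= 100 * 1.6700 = 167.0000

167.0000


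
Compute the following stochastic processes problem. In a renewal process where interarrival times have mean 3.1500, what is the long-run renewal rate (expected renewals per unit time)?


Long-run renewal rate = 1/E(X)
= 1/3.1500
= 0.3175

0.3175


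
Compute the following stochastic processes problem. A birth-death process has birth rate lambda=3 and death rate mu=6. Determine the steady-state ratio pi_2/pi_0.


For birth-death process, pi_n/pi_0 = (lambda/mu)^n
= (3/6)^2
= 0.2500

0.2500


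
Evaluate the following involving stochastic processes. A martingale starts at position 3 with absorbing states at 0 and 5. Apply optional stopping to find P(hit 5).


By optional stopping theorem: E(M at tau) = M(0) = 3
P(hit 5)*5 + P(hit 0)*0 = 3
P(hit 5) = (3 - 0)/(5 - 0) = 3/5 = 0.6000

0.6000


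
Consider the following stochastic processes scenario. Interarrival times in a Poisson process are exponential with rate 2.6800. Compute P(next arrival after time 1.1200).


P(X > t) = exp(-lambda * t)
= exp(-2.6800 * 1.1200)
= exp(-3.0016) = 0.0497

0.0497


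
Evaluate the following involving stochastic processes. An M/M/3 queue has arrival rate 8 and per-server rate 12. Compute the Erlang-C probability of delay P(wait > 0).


a = lambda/mu = 0.6667
rho = a/c = 0.2222
Erlang-C formula applied:
C(c,a) = 0.0325

0.0325


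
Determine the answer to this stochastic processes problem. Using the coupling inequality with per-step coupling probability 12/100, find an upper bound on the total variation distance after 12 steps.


TV distance bound <= (1-delta)^n
= (1 - 0.1200)^12
= 0.8800^12
= 0.2157

0.2157


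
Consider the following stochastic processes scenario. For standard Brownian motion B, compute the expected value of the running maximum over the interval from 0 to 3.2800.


E(max B(s)) = sqrt(2t/pi)
= sqrt(2*3.2800/pi)
= sqrt(2.0881)
= 1.4450

1.4450


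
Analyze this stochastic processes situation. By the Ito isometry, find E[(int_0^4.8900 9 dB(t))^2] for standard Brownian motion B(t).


By Ito isometry: E[(int f dB)^2] = int f^2 dt
= 9^2 * 4.8900
= 81 * 4.8900 = 396.0900

396.0900


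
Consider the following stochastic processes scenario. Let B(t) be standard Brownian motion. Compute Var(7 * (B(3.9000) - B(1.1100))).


Var(alpha*(B(t)-B(s))) = alpha^2 * (t-s)
= 7^2 * (3.9000 - 1.1100)
= 49 * 2.7900
= 136.7100

136.7100


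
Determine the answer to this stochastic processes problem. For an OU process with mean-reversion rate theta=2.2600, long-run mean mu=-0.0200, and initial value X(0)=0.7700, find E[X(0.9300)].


E[X(t)] = mu + (X(0) - mu)*exp(-theta*t)
= -0.0200 + (0.7700 - -0.0200)*exp(-2.2600*0.9300)
= -0.0200 + 0.7900 * 0.1222
= 0.0766

0.0766


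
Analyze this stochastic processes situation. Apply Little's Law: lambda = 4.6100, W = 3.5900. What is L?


Little's Law: L = lambda * W
= 4.6100 * 3.5900
= 16.5499

16.5499


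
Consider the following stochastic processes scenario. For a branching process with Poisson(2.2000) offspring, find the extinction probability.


Since mu = 2.2000 > 1, extinction prob q < 1.
Solve s = exp(mu*(s-1)) iteratively.
q = 0.1563

0.1563


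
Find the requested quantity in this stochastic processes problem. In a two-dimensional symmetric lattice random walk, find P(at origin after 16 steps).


P = C(16,8)^2 / 4^16
= 12870^2 / 4294967296
= 165636900 / 4294967296
= 0.0386

0.0386


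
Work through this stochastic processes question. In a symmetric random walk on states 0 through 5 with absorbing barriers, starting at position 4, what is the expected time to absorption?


For symmetric RW on 0,...,N with absorbing barriers, E(i) = i*(N-i)
E(4) = 4 * 1 = 4

4


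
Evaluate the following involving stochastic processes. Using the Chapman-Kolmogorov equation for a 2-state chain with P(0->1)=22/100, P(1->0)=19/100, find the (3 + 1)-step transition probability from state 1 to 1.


P^4 = P^3 * P^1
Computing via matrix multiplication of the transition matrix.
Entry (1,1) of P^4 = 0.5927

0.5927


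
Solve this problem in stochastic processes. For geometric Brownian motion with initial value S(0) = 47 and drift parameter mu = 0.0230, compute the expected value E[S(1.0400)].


E[S(t)] = S(0) * exp(mu * t)
= 47 * exp(0.0230 * 1.0400)
= 47 * 1.0242
= 48.1378

48.1378


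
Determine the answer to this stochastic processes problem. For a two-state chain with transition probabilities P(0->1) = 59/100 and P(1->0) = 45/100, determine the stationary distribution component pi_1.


Stationary distribution: pi_0 = p10/(p01+p10), pi_1 = p01/(p01+p10)
p01 = 0.5900, p10 = 0.4500
pi_1 = 0.5673

0.5673


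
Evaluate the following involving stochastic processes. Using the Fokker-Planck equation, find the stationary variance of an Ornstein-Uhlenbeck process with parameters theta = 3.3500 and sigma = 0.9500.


Stationary variance = sigma^2 / (2*theta)
= 0.9500^2 / (2*3.3500)
= 0.9025 / 6.7000
= 0.1347

0.1347


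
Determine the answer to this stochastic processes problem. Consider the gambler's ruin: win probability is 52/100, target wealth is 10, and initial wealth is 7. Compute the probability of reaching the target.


Gambler's ruin formula:
r = q/p = 0.4800/0.5200 = 0.9231
P(win) = (1 - r^i)/(1 - r^N)
= (1 - 0.9231^7)/(1 - 0.9231^10)
= 0.7787

0.7787


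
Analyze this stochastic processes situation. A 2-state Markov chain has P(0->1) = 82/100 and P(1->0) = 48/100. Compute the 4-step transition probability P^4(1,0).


Computing P^4 by matrix multiplication.
P = [[0.1800, 0.8200], [0.4800, 0.5200]]
After raising P to the power 4:
P^4(1,0) = 0.3662

0.3662


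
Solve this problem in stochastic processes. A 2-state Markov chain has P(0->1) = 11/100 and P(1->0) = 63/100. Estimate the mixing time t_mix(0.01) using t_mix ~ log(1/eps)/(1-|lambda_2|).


lambda_2 = |1 - p01 - p10| = |1 - 0.1100 - 0.6300| = 0.2600
t_mix ~ log(1/eps)/(1 - |lambda_2|)
= log(100)/(1 - 0.2600) = 4.6052/0.7400
= 6.2232

6.2232


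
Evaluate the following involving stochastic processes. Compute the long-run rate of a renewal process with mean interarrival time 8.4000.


Long-run renewal rate = 1/E(X)
= 1/8.4000
= 0.1190

0.1190


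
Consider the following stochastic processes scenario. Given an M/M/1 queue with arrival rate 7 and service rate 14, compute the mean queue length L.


rho = 7/14 = 0.5000
L = rho/(1-rho)
= 0.5000/0.5000
= 1.0000

1.0000


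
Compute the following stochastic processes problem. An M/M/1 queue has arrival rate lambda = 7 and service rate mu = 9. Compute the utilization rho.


rho = lambda/mu
= 7/9
= 0.7778

0.7778


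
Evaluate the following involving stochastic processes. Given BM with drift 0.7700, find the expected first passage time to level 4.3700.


Expected first passage time = a/mu
= 4.3700/0.7700
= 5.6753

5.6753


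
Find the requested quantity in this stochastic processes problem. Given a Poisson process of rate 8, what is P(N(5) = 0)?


P(N(t)=k) = (lambda*t)^k * exp(-lambda*t) / k!
lambda*t = 40
= 40^0 * exp(-40) / 0!
= 1 * 4.2484e-18 / 1
= 4.2484e-18

4.2484e-18


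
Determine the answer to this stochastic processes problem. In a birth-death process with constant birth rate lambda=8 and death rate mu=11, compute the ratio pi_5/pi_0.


For birth-death process, pi_n/pi_0 = (lambda/mu)^n
= (8/11)^5
= 0.2035

0.2035


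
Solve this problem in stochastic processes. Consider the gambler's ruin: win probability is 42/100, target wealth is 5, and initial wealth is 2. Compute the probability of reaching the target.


Gambler's ruin formula:
r = q/p = 0.5800/0.4200 = 1.3810
P(win) = (1 - r^i)/(1 - r^N)
= (1 - 1.3810^2)/(1 - 1.3810^5)
= 0.2255

0.2255


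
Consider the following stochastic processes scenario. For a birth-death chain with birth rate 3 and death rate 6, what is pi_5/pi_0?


For birth-death process, pi_n/pi_0 = (lambda/mu)^n
= (3/6)^5
= 0.0312

0.0312


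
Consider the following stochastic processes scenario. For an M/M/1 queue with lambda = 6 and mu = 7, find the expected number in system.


rho = 6/7 = 0.8571
L = rho/(1-rho)
= 0.8571/0.1429
= 6.0000

6.0000


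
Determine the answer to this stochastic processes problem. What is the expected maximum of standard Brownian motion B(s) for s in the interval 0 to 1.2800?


E(max B(s)) = sqrt(2t/pi)
= sqrt(2*1.2800/pi)
= sqrt(0.8149)
= 0.9027

0.9027


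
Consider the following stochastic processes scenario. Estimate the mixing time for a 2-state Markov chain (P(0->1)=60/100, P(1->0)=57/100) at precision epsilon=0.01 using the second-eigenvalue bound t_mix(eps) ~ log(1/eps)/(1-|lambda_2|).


lambda_2 = |1 - p01 - p10| = |1 - 0.6000 - 0.5700| = 0.1700
t_mix ~ log(1/eps)/(1 - |lambda_2|)
= log(100)/(1 - 0.1700) = 4.6052/0.8300
= 5.5484

5.5484


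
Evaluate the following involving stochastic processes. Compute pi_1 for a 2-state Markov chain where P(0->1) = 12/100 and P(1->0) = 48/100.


Stationary distribution: pi_0 = p10/(p01+p10), pi_1 = p01/(p01+p10)
p01 = 0.1200, p10 = 0.4800
pi_1 = 0.2000

0.2000


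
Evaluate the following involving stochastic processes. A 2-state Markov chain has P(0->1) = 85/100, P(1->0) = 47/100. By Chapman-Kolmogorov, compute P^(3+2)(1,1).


P^5 = P^3 * P^2
Computing via matrix multiplication of the transition matrix.
Entry (1,1) of P^5 = 0.6427

0.6427


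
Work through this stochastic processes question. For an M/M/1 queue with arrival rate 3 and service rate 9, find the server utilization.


rho = lambda/mu
= 3/9
= 0.3333

0.3333


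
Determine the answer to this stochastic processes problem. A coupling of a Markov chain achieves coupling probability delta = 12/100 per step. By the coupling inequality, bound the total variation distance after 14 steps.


TV distance bound <= (1-delta)^n
= (1 - 0.1200)^14
= 0.8800^14
= 0.1670

0.1670


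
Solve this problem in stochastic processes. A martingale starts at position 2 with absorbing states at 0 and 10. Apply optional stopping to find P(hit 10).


By optional stopping theorem: E(M at tau) = M(0) = 2
P(hit 10)*10 + P(hit 0)*0 = 2
P(hit 10) = (2 - 0)/(10 - 0) = 1/5 = 0.2000

0.2000


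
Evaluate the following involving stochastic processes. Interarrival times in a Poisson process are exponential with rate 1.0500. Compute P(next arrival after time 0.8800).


P(X > t) = exp(-lambda * t)
= exp(-1.0500 * 0.8800)
= exp(-0.9240) = 0.3969

0.3969


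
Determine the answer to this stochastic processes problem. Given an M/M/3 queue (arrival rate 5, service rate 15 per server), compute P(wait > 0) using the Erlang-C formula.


a = lambda/mu = 0.3333
rho = a/c = 0.1111
Erlang-C formula applied:
C(c,a) = 0.0050

0.0050


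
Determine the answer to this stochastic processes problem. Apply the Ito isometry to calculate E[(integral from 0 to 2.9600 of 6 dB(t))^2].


By Ito isometry: E[(int f dB)^2] = int f^2 dt
= 6^2 * 2.9600
= 36 * 2.9600 = 106.5600

106.5600


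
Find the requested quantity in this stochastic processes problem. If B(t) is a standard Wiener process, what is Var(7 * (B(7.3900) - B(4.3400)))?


Var(alpha*(B(t)-B(s))) = alpha^2 * (t-s)
= 7^2 * (7.3900 - 4.3400)
= 49 * 3.0500
= 149.4500

149.4500


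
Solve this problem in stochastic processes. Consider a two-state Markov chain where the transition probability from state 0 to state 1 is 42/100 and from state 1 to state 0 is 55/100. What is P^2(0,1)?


Computing P^2 by matrix multiplication.
P = [[0.5800, 0.4200], [0.5500, 0.4500]]
After raising P to the power 2:
P^2(0,1) = 0.4326

0.4326


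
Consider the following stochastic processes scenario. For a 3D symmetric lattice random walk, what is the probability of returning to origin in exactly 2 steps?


P(return in 2 steps) = P(reverse first step) = 1/(2d)
= 1/6
= 0.1667

0.1667


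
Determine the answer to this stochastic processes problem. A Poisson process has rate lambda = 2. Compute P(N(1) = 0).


P(N(t)=k) = (lambda*t)^k * exp(-lambda*t) / k!
lambda*t = 2
= 2^0 * exp(-2) / 0!
= 1 * 0.1353 / 1
= 0.1353

0.1353


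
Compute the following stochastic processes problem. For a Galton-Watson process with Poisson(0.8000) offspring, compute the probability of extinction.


Since mu = 0.8000 <= 1, extinction probability = 1.

1.0000


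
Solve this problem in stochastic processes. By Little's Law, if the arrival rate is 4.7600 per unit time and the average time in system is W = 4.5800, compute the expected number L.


Little's Law: L = lambda * W
= 4.7600 * 4.5800
= 21.8008

21.8008


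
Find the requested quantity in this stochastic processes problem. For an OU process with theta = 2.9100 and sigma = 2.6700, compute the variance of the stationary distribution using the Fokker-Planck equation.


Stationary variance = sigma^2 / (2*theta)
= 2.6700^2 / (2*2.9100)
= 7.1289 / 5.8200
= 1.2249

1.2249


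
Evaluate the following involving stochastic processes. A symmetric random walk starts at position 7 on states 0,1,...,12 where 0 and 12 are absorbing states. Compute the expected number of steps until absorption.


For symmetric RW on 0,...,N with absorbing barriers, E(i) = i*(N-i)
E(7) = 7 * 5 = 35

35


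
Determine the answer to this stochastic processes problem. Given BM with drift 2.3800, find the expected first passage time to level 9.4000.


Expected first passage time = a/mu
= 9.4000/2.3800
= 3.9496

3.9496


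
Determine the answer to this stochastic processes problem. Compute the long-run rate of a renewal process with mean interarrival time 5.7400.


Long-run renewal rate = 1/E(X)
= 1/5.7400
= 0.1742

0.1742


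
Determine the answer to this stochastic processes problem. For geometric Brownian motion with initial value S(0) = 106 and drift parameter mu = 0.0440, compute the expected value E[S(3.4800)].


E[S(t)] = S(0) * exp(mu * t)
= 106 * exp(0.0440 * 3.4800)
= 106 * 1.1655
= 123.5393

123.5393


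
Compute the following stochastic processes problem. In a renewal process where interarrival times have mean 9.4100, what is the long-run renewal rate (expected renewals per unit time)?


Long-run renewal rate = 1/E(X)
= 1/9.4100
= 0.1063

0.1063


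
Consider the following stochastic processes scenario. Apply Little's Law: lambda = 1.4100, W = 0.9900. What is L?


Little's Law: L = lambda * W
= 1.4100 * 0.9900
= 1.3959

1.3959


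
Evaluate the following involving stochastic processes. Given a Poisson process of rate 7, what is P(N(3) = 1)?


P(N(t)=k) = (lambda*t)^k * exp(-lambda*t) / k!
lambda*t = 21
= 21^1 * exp(-21) / 1!
= 21 * 7.5826e-10 / 1
= 1.5923e-08

1.5923e-08


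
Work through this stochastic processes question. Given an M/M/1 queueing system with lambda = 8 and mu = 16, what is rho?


rho = lambda/mu
= 8/16
= 0.5000

0.5000


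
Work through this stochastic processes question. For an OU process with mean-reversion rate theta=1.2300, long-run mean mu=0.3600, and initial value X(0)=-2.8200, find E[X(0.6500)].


E[X(t)] = mu + (X(0) - mu)*exp(-theta*t)
= 0.3600 + (-2.8200 - 0.3600)*exp(-1.2300*0.6500)
= 0.3600 + -3.1800 * 0.4496
= -1.0696

-1.0696


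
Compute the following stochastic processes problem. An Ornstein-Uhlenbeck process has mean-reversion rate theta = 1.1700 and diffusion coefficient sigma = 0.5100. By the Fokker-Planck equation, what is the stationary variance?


Stationary variance = sigma^2 / (2*theta)
= 0.5100^2 / (2*1.1700)
= 0.2601 / 2.3400
= 0.1112

0.1112


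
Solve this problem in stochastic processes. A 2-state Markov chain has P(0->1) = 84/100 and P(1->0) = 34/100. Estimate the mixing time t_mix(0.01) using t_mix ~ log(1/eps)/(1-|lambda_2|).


lambda_2 = |1 - p01 - p10| = |1 - 0.8400 - 0.3400| = 0.1800
t_mix ~ log(1/eps)/(1 - |lambda_2|)
= log(100)/(1 - 0.1800) = 4.6052/0.8200
= 5.6161

5.6161


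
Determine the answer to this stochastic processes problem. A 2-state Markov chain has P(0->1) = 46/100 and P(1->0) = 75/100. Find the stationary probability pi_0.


Stationary distribution: pi_0 = p10/(p01+p10), pi_1 = p01/(p01+p10)
p01 = 0.4600, p10 = 0.7500
pi_0 = 0.6198

0.6198


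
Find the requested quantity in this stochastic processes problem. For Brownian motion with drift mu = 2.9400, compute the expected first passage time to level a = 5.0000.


Expected first passage time = a/mu
= 5.0000/2.9400
= 1.7007

1.7007


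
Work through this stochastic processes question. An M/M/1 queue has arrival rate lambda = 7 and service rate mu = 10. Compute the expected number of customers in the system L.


rho = 7/10 = 0.7000
L = rho/(1-rho)
= 0.7000/0.3000
= 2.3333

2.3333


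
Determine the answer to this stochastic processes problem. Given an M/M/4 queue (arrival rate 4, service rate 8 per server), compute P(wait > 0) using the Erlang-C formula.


a = lambda/mu = 0.5000
rho = a/c = 0.1250
Erlang-C formula applied:
C(c,a) = 0.0018

0.0018


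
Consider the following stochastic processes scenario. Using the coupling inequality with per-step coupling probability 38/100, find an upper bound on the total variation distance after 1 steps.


TV distance bound <= (1-delta)^n
= (1 - 0.3800)^1
= 0.6200^1
= 0.6200

0.6200


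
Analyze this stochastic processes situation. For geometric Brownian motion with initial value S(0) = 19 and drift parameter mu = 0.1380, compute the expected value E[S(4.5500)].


E[S(t)] = S(0) * exp(mu * t)
= 19 * exp(0.1380 * 4.5500)
= 19 * 1.8737
= 35.5998

35.5998


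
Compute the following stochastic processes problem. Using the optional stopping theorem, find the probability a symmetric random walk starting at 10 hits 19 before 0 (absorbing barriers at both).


By optional stopping theorem: E(M at tau) = M(0) = 10
P(hit 19)*19 + P(hit 0)*0 = 10
P(hit 19) = (10 - 0)/(19 - 0) = 10/19 = 0.5263

0.5263


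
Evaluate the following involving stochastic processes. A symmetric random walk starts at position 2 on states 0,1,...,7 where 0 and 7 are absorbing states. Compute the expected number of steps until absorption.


For symmetric RW on 0,...,N with absorbing barriers, E(i) = i*(N-i)
E(2) = 2 * 5 = 10

10


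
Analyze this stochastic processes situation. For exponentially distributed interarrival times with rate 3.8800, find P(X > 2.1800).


P(X > t) = exp(-lambda * t)
= exp(-3.8800 * 2.1800)
= exp(-8.4584) = 2.1211e-04

2.1211e-04


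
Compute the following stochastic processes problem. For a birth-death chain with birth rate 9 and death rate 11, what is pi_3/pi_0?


For birth-death process, pi_n/pi_0 = (lambda/mu)^n
= (9/11)^3
= 0.5477

0.5477


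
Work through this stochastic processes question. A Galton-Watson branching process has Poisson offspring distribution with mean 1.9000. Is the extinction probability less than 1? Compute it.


Since mu = 1.9000 > 1, extinction prob q < 1.
Solve s = exp(mu*(s-1)) iteratively.
q = 0.2328

0.2328


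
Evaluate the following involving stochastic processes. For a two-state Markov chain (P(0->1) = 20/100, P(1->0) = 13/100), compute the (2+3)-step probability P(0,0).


P^5 = P^2 * P^3
Computing via matrix multiplication of the transition matrix.
Entry (0,0) of P^5 = 0.4758

0.4758


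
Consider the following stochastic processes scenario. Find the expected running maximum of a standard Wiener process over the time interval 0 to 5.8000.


E(max B(s)) = sqrt(2t/pi)
= sqrt(2*5.8000/pi)
= sqrt(3.6924)
= 1.9216

1.9216


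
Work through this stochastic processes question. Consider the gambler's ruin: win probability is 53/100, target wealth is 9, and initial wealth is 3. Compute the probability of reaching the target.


Gambler's ruin formula:
r = q/p = 0.4700/0.5300 = 0.8868
P(win) = (1 - r^i)/(1 - r^N)
= (1 - 0.8868^3)/(1 - 0.8868^9)
= 0.4579

0.4579


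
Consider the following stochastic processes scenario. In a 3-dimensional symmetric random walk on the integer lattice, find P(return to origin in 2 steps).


P(return in 2 steps) = P(reverse first step) = 1/(2d)
= 1/6
= 0.1667

0.1667


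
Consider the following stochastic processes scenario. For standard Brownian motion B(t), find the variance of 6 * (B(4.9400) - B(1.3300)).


Var(alpha*(B(t)-B(s))) = alpha^2 * (t-s)
= 6^2 * (4.9400 - 1.3300)
= 36 * 3.6100
= 129.9600

129.9600


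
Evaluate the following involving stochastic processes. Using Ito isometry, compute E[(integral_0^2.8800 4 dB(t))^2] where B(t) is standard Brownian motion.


By Ito isometry: E[(int f dB)^2] = int f^2 dt
= 4^2 * 2.8800
= 16 * 2.8800 = 46.0800

46.0800


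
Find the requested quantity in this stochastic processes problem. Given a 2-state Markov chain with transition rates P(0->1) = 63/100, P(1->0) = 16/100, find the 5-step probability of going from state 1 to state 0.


Computing P^5 by matrix multiplication.
P = [[0.3700, 0.6300], [0.1600, 0.8400]]
After raising P to the power 5:
P^5(1,0) = 0.2024

0.2024


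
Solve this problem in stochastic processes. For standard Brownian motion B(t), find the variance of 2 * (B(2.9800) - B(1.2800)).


Var(alpha*(B(t)-B(s))) = alpha^2 * (t-s)
= 2^2 * (2.9800 - 1.2800)
= 4 * 1.7000
= 6.8000

6.8000


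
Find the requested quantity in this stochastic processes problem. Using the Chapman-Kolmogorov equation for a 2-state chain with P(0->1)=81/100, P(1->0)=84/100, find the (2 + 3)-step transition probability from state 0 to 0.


P^5 = P^2 * P^3
Computing via matrix multiplication of the transition matrix.
Entry (0,0) of P^5 = 0.4521

0.4521


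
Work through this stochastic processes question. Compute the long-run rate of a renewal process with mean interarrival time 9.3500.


Long-run renewal rate = 1/E(X)
= 1/9.3500
= 0.1070

0.1070


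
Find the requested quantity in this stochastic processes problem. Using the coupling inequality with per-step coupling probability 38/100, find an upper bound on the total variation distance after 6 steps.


TV distance bound <= (1-delta)^n
= (1 - 0.3800)^6
= 0.6200^6
= 0.0568

0.0568


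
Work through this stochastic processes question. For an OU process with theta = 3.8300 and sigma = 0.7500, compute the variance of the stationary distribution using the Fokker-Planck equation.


Stationary variance = sigma^2 / (2*theta)
= 0.7500^2 / (2*3.8300)
= 0.5625 / 7.6600
= 0.0734

0.0734


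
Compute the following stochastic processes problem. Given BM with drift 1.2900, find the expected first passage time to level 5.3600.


Expected first passage time = a/mu
= 5.3600/1.2900
= 4.1550

4.1550


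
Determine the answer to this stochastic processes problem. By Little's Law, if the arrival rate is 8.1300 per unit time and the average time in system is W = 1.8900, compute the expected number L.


Little's Law: L = lambda * W
= 8.1300 * 1.8900
= 15.3657

15.3657


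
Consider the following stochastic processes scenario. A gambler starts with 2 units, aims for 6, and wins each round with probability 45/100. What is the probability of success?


Gambler's ruin formula:
r = q/p = 0.5500/0.4500 = 1.2222
P(win) = (1 - r^i)/(1 - r^N)
= (1 - 1.2222^2)/(1 - 1.2222^6)
= 0.2116

0.2116


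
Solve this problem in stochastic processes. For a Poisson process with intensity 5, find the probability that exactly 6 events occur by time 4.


P(N(t)=k) = (lambda*t)^k * exp(-lambda*t) / k!
lambda*t = 20
= 20^6 * exp(-20) / 6!
= 64000000 * 2.0612e-09 / 720
= 1.8321e-04

1.8321e-04


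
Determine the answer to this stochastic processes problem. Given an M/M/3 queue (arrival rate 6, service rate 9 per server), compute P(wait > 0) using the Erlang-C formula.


a = lambda/mu = 0.6667
rho = a/c = 0.2222
Erlang-C formula applied:
C(c,a) = 0.0325

0.0325


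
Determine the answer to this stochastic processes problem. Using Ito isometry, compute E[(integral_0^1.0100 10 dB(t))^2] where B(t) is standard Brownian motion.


By Ito isometry: E[(int f dB)^2] = int f^2 dt
= 10^2 * 1.0100
= 100 * 1.0100 = 101.0000

101.0000


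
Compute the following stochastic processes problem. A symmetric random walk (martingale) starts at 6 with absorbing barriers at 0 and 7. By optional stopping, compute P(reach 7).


By optional stopping theorem: E(M at tau) = M(0) = 6
P(hit 7)*7 + P(hit 0)*0 = 6
P(hit 7) = (6 - 0)/(7 - 0) = 6/7 = 0.8571

0.8571


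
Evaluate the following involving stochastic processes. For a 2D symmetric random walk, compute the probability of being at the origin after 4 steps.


P = C(4,2)^2 / 4^4
= 6^2 / 256
= 36 / 256
= 0.1406

0.1406


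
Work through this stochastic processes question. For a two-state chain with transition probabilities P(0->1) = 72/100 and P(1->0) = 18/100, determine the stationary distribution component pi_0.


Stationary distribution: pi_0 = p10/(p01+p10), pi_1 = p01/(p01+p10)
p01 = 0.7200, p10 = 0.1800
pi_0 = 0.2000

0.2000


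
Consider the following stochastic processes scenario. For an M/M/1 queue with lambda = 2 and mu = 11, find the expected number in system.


rho = 2/11 = 0.1818
L = rho/(1-rho)
= 0.1818/0.8182
= 0.2222

0.2222


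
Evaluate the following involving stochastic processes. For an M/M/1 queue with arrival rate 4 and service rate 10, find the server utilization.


rho = lambda/mu
= 4/10
= 0.4000

0.4000


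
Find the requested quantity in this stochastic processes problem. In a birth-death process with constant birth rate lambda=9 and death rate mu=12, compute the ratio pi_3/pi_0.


For birth-death process, pi_n/pi_0 = (lambda/mu)^n
= (9/12)^3
= 0.4219

0.4219


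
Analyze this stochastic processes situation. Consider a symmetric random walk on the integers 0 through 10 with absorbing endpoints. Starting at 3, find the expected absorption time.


For symmetric RW on 0,...,N with absorbing barriers, E(i) = i*(N-i)
E(3) = 3 * 7 = 21

21


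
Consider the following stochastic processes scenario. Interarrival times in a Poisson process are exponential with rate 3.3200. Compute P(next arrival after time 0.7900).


P(X > t) = exp(-lambda * t)
= exp(-3.3200 * 0.7900)
= exp(-2.6228) = 0.0726

0.0726


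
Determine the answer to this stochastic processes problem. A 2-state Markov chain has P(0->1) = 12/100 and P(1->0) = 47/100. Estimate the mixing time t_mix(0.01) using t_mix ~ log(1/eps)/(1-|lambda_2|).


lambda_2 = |1 - p01 - p10| = |1 - 0.1200 - 0.4700| = 0.4100
t_mix ~ log(1/eps)/(1 - |lambda_2|)
= log(100)/(1 - 0.4100) = 4.6052/0.5900
= 7.8054

7.8054


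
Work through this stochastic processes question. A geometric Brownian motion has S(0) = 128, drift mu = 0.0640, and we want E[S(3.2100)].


E[S(t)] = S(0) * exp(mu * t)
= 128 * exp(0.0640 * 3.2100)
= 128 * 1.2281
= 157.1924

157.1924


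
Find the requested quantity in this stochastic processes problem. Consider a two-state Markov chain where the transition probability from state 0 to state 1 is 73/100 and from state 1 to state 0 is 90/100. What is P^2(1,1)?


Computing P^2 by matrix multiplication.
P = [[0.2700, 0.7300], [0.9000, 0.1000]]
After raising P to the power 2:
P^2(1,1) = 0.6670

0.6670


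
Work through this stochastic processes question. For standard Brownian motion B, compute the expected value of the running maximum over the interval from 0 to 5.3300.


E(max B(s)) = sqrt(2t/pi)
= sqrt(2*5.3300/pi)
= sqrt(3.3932)
= 1.8421

1.8421


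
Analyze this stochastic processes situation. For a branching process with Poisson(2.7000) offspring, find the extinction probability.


Since mu = 2.7000 > 1, extinction prob q < 1.
Solve s = exp(mu*(s-1)) iteratively.
q = 0.0844

0.0844


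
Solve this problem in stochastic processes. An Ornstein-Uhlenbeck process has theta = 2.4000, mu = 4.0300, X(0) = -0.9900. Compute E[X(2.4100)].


E[X(t)] = mu + (X(0) - mu)*exp(-theta*t)
= 4.0300 + (-0.9900 - 4.0300)*exp(-2.4000*2.4100)
= 4.0300 + -5.0200 * 0.0031
= 4.0146

4.0146


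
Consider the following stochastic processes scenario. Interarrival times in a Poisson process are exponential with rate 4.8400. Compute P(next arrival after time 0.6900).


P(X > t) = exp(-lambda * t)
= exp(-4.8400 * 0.6900)
= exp(-3.3396) = 0.0355

0.0355


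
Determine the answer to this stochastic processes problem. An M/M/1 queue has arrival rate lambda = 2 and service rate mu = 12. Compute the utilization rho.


rho = lambda/mu
= 2/12
= 0.1667

0.1667


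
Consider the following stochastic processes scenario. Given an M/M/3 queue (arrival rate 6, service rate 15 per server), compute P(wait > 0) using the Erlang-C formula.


a = lambda/mu = 0.4000
rho = a/c = 0.1333
Erlang-C formula applied:
C(c,a) = 0.0082

0.0082


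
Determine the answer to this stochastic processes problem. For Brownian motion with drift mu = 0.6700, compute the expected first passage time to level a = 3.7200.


Expected first passage time = a/mu
= 3.7200/0.6700
= 5.5522

5.5522


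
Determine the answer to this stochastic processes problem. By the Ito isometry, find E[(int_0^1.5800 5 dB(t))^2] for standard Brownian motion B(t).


By Ito isometry: E[(int f dB)^2] = int f^2 dt
= 5^2 * 1.5800
= 25 * 1.5800 = 39.5000

39.5000


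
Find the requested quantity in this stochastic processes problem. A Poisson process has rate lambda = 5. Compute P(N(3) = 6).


P(N(t)=k) = (lambda*t)^k * exp(-lambda*t) / k!
lambda*t = 15
= 15^6 * exp(-15) / 6!
= 11390625 * 3.0590e-07 / 720
= 0.0048

0.0048


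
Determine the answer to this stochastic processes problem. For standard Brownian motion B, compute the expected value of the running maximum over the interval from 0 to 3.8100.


E(max B(s)) = sqrt(2t/pi)
= sqrt(2*3.8100/pi)
= sqrt(2.4255)
= 1.5574

1.5574
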